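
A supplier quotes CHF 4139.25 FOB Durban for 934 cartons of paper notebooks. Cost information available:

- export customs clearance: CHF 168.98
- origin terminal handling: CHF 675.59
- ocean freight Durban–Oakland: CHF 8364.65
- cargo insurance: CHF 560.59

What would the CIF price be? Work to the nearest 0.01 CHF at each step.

CIF price: CHF 13064.49

Not relevant to the conversion: export clearance, origin terminal — on the seller under both FOB and CIF; already in the FOB price and stays in the CIF price.
From FOB to CIF, the seller additionally bears: freight, insurance.
CIF price = 4139.25 + 8364.65 + 560.59 = 13064.49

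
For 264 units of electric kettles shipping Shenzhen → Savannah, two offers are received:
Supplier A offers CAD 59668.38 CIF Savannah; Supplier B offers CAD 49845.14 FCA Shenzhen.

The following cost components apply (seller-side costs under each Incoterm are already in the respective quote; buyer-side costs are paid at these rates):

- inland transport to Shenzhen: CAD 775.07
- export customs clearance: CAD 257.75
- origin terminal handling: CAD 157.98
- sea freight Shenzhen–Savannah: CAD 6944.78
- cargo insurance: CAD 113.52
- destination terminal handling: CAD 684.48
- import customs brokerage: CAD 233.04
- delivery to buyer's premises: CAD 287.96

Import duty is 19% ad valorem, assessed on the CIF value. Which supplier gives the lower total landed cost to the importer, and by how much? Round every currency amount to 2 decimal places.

Supplier B is cheaper by CAD 3102.28

Supplier A (CIF):
The CIF price already equals the CIF value: 59668.38
Import duty = 59668.38 × 19% = 11336.99
Buyer bears (A): 684.48 + 233.04 + 287.96 = 1205.48
Landed cost (A) = invoice 59668.38 + 1205.48 + duty 11336.99 = 72210.85
Supplier B (FCA):
CIF value = FCA price + origin terminal + freight + insurance = 49845.14 + 157.98 + 6944.78 + 113.52 = 57061.42
Import duty = 57061.42 × 19% = 10841.67
Buyer bears (B): 157.98 + 6944.78 + 113.52 + 684.48 + 233.04 + 287.96 = 8421.76
Landed cost (B) = invoice 49845.14 + 8421.76 + duty 10841.67 = 69108.57
Difference = |72210.85 − 69108.57| = 3102.28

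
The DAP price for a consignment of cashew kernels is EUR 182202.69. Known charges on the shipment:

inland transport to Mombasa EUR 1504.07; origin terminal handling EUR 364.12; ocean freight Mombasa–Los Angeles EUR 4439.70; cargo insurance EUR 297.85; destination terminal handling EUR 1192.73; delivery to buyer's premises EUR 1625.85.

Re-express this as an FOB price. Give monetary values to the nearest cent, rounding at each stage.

Not relevant to the conversion: inland to port, origin terminal — on the seller under both DAP and FOB; already in the DAP price and stays in the FOB price.
From DAP to FOB, the seller no longer bears: freight, insurance, destination terminal, delivery.
FOB price = 182202.69 − 4439.70 − 297.85 − 1192.73 − 1625.85 = 174646.56

FOB price: EUR 174646.56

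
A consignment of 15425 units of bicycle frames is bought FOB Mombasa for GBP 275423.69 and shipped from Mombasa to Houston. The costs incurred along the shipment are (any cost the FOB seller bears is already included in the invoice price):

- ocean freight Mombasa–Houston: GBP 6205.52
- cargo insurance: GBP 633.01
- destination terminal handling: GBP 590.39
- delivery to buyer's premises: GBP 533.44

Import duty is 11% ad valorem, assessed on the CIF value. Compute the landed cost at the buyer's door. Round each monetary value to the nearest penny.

Total landed cost: GBP 314434.89

FOB: the seller bears costs until goods are on board at the origin port; the buyer bears freight, insurance and all costs thereafter.
CIF value = FOB price + freight + insurance = 275423.69 + 6205.52 + 633.01 = 282262.22
Import duty = 282262.22 × 11% = 31048.84
Buyer bears: freight 6205.52 + insurance 633.01 + destination terminal 590.39 + delivery 533.44 + duty 31048.84 = 39011.20
Landed cost = invoice 275423.69 + 39011.20 = 314434.89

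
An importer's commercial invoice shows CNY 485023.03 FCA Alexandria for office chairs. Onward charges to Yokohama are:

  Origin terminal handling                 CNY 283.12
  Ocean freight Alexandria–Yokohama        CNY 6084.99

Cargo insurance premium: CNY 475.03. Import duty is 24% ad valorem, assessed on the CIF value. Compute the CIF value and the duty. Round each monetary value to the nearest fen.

CIF = FCA price + pre-shipment costs + freight + insurance
CIF = 485023.03 + 283.12 + 6084.99 + 475.03 = 491866.17
Import duty = 491866.17 × 24% = 118047.88

CIF value: CNY 491866.17; import duty: CNY 118047.88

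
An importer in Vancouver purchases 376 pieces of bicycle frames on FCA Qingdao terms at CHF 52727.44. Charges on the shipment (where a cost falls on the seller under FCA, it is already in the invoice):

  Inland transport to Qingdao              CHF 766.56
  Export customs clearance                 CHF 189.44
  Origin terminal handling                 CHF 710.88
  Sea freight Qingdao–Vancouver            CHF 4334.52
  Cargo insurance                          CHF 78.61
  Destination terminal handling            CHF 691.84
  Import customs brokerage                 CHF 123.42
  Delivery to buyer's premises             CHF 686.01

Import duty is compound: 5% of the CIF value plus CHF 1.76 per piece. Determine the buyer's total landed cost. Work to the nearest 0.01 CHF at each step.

FCA: the seller delivers export-cleared goods to the carrier; the buyer bears costs from that point.
Already in the invoice (seller's account under FCA): inland to port, export clearance — exclude.
CIF value = FCA price + origin terminal + freight + insurance = 52727.44 + 710.88 + 4334.52 + 78.61 = 57851.45
Ad valorem component: 57851.45 × 5% = 2892.57
Specific component: 376 × 1.76 = 661.76
Import duty = 2892.57 + 661.76 = 3554.33
Buyer bears: origin terminal 710.88 + freight 4334.52 + insurance 78.61 + destination terminal 691.84 + brokerage 123.42 + delivery 686.01 + duty 3554.33 = 10179.61
Landed cost = invoice 52727.44 + 10179.61 = 62907.05

Total landed cost: CHF 62907.05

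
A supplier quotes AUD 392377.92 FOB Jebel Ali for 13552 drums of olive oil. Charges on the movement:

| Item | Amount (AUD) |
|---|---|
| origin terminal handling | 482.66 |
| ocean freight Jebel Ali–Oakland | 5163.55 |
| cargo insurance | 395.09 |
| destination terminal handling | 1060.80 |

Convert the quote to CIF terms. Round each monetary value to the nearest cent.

Not relevant to the conversion: origin terminal — on the seller under both FOB and CIF; already in the FOB price and stays in the CIF price. destination terminal — on the buyer under both terms; not part of either seller's price.
From FOB to CIF, the seller additionally bears: freight, insurance.
CIF price = 392377.92 + 5163.55 + 395.09 = 397936.56

CIF price: AUD 397936.56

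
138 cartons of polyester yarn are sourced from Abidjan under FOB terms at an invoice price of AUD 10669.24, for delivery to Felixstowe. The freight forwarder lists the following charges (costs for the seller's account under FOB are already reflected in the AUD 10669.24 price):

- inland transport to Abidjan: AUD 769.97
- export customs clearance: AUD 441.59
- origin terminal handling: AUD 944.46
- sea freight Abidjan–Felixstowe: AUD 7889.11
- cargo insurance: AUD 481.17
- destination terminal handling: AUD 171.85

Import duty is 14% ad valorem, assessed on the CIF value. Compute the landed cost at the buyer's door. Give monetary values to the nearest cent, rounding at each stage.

Total landed cost: AUD 21876.90

FOB: the seller bears costs until goods are on board at the origin port; the buyer bears freight, insurance and all costs thereafter.
Already in the invoice (seller's account under FOB): inland to port, export clearance, origin terminal — exclude.
CIF value = FOB price + freight + insurance = 10669.24 + 7889.11 + 481.17 = 19039.52
Import duty = 19039.52 × 14% = 2665.53
Buyer bears: freight 7889.11 + insurance 481.17 + destination terminal 171.85 + duty 2665.53 = 11207.66
Landed cost = invoice 10669.24 + 11207.66 = 21876.90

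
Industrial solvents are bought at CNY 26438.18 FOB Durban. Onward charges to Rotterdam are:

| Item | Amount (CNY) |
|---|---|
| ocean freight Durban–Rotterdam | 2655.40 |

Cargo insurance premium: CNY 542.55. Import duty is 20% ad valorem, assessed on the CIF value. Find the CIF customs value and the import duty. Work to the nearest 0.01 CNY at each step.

CIF value: CNY 29636.13; import duty: CNY 5927.23

CIF = FOB price + freight + insurance
CIF = 26438.18 + 2655.40 + 542.55 = 29636.13
Import duty = 29636.13 × 20% = 5927.23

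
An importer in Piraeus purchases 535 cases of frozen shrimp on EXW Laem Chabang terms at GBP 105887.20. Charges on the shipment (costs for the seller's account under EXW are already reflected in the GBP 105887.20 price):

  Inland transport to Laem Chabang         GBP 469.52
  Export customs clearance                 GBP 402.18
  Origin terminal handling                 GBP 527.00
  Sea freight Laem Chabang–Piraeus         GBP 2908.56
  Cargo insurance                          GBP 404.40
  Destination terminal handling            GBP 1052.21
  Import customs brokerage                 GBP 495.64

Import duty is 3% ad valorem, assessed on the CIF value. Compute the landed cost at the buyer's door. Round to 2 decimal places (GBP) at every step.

Total landed cost: GBP 115464.68

EXW: the seller makes goods available at their premises; the buyer bears all onward costs.
CIF value = EXW price + inland to port + export clearance + origin terminal + freight + insurance = 105887.20 + 469.52 + 402.18 + 527.00 + 2908.56 + 404.40 = 110598.86
Import duty = 110598.86 × 3% = 3317.97
Buyer bears: inland to port 469.52 + export clearance 402.18 + origin terminal 527.00 + freight 2908.56 + insurance 404.40 + destination terminal 1052.21 + brokerage 495.64 + duty 3317.97 = 9577.48
Landed cost = invoice 105887.20 + 9577.48 = 115464.68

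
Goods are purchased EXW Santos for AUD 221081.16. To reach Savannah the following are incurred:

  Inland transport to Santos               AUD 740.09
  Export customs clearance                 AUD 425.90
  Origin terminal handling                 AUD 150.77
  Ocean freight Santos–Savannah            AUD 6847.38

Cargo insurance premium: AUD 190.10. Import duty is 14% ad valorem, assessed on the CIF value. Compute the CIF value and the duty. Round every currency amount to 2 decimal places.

CIF value: AUD 229435.40; import duty: AUD 32120.96

CIF = EXW price + pre-shipment costs + freight + insurance
CIF = 221081.16 + 740.09 + 425.90 + 150.77 + 6847.38 + 190.10 = 229435.40
Import duty = 229435.40 × 14% = 32120.96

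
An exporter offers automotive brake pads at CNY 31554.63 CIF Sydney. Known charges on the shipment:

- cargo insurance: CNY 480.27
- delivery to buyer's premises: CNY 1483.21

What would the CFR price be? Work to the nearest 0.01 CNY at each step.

CFR price: CNY 31074.36

Not relevant to the conversion: delivery — on the buyer under both terms; not part of either seller's price.
From CIF to CFR, the seller no longer bears: insurance.
CFR price = 31554.63 − 480.27 = 31074.36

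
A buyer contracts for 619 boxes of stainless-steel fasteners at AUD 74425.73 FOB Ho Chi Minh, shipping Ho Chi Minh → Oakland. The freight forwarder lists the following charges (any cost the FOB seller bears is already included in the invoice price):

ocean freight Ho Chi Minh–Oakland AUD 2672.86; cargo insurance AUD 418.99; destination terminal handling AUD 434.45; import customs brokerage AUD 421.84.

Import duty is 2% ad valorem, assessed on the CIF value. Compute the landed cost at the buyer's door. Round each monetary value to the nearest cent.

Total landed cost: AUD 79924.22

FOB: the seller bears costs until goods are on board at the origin port; the buyer bears freight, insurance and all costs thereafter.
CIF value = FOB price + freight + insurance = 74425.73 + 2672.86 + 418.99 = 77517.58
Import duty = 77517.58 × 2% = 1550.35
Buyer bears: freight 2672.86 + insurance 418.99 + destination terminal 434.45 + brokerage 421.84 + duty 1550.35 = 5498.49
Landed cost = invoice 74425.73 + 5498.49 = 79924.22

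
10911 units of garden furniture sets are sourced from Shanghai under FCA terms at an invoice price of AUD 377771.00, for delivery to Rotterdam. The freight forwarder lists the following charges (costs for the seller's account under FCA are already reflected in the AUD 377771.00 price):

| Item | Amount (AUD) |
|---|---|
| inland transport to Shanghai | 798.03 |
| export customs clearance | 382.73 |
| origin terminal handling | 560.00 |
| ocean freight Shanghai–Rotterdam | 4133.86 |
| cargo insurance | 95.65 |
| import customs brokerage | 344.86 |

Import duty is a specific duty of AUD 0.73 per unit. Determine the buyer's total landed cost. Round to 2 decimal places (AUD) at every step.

Total landed cost: AUD 390870.40

FCA: the seller delivers export-cleared goods to the carrier; the buyer bears costs from that point.
Already in the invoice (seller's account under FCA): inland to port, export clearance — exclude.
CIF value = FCA price + origin terminal + freight + insurance = 377771.00 + 560.00 + 4133.86 + 95.65 = 382560.51
Import duty = 10911 × 0.73 = 7965.03
Buyer bears: origin terminal 560.00 + freight 4133.86 + insurance 95.65 + brokerage 344.86 + duty 7965.03 = 13099.40
Landed cost = invoice 377771.00 + 13099.40 = 390870.40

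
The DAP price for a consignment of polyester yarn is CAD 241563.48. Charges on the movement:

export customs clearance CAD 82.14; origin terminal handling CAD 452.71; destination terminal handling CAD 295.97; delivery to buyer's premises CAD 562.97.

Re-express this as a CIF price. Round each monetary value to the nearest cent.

CIF price: CAD 240704.54

Not relevant to the conversion: export clearance, origin terminal — on the seller under both DAP and CIF; already in the DAP price and stays in the CIF price.
From DAP to CIF, the seller no longer bears: destination terminal, delivery.
CIF price = 241563.48 − 295.97 − 562.97 = 240704.54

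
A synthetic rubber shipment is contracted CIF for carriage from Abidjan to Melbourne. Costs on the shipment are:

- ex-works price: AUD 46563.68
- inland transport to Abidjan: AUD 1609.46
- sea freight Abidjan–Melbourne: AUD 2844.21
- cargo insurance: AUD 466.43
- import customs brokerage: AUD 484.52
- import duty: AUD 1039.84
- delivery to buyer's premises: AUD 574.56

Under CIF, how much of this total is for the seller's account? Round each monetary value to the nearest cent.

CIF: the seller pays costs through ocean freight and marine insurance to the destination port.
Seller's account: goods 46563.68 + inland to port 1609.46 + freight 2844.21 + insurance 466.43 = 51483.78
Buyer's account: brokerage 484.52 + duty 1039.84 + delivery 574.56 = 2098.92

Seller's account: AUD 51483.78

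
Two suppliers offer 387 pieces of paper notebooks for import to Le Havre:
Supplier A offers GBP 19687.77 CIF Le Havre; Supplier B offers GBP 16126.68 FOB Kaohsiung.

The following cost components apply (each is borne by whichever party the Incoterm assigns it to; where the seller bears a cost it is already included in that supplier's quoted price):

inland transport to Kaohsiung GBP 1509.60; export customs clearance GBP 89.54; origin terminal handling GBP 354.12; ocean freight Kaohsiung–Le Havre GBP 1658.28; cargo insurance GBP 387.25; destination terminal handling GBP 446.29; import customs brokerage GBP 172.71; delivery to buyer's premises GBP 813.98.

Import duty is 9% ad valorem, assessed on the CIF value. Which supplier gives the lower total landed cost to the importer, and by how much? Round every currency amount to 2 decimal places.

Supplier B is cheaper by GBP 1651.96

Supplier A (CIF):
The CIF price already equals the CIF value: 19687.77
Import duty = 19687.77 × 9% = 1771.90
Buyer bears (A): 446.29 + 172.71 + 813.98 = 1432.98
Landed cost (A) = invoice 19687.77 + 1432.98 + duty 1771.90 = 22892.65
Supplier B (FOB):
CIF value = FOB price + freight + insurance = 16126.68 + 1658.28 + 387.25 = 18172.21
Import duty = 18172.21 × 9% = 1635.50
Buyer bears (B): 1658.28 + 387.25 + 446.29 + 172.71 + 813.98 = 3478.51
Landed cost (B) = invoice 16126.68 + 3478.51 + duty 1635.50 = 21240.69
Difference = |22892.65 − 21240.69| = 1651.96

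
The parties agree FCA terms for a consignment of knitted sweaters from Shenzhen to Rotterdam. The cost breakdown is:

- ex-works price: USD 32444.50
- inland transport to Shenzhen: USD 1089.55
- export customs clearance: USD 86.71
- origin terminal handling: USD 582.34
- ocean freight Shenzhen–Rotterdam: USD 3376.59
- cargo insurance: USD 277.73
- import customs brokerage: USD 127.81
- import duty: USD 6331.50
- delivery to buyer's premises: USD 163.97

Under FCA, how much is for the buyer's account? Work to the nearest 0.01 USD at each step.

Buyer's account: USD 10859.94

FCA: the seller delivers export-cleared goods to the carrier; the buyer bears costs from that point.
Seller's account: goods 32444.50 + inland to port 1089.55 + export clearance 86.71 = 33620.76
Buyer's account: origin terminal 582.34 + freight 3376.59 + insurance 277.73 + brokerage 127.81 + duty 6331.50 + delivery 163.97 = 10859.94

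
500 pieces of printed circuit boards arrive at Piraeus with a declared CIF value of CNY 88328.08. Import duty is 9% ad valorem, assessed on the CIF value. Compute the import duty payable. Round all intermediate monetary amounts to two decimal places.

Import duty: CNY 7949.53

Import duty = 88328.08 × 9% = 7949.53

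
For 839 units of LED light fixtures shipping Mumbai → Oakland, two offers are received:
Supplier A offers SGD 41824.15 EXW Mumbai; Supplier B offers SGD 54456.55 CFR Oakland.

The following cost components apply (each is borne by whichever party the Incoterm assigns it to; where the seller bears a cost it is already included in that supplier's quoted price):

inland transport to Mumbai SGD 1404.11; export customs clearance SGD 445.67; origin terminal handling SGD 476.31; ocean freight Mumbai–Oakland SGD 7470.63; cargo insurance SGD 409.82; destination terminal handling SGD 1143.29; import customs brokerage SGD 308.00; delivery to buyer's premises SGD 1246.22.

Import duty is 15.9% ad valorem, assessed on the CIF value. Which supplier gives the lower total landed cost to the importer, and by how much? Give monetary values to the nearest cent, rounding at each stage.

Supplier A (EXW):
CIF value = EXW price + inland to port + export clearance + origin terminal + freight + insurance = 41824.15 + 1404.11 + 445.67 + 476.31 + 7470.63 + 409.82 = 52030.69
Import duty = 52030.69 × 15.9% = 8272.88
Buyer bears (A): 1404.11 + 445.67 + 476.31 + 7470.63 + 409.82 + 1143.29 + 308.00 + 1246.22 = 12904.05
Landed cost (A) = invoice 41824.15 + 12904.05 + duty 8272.88 = 63001.08
Supplier B (CFR):
CIF value = CFR price + insurance = 54456.55 + 409.82 = 54866.37
Import duty = 54866.37 × 15.9% = 8723.75
Buyer bears (B): 409.82 + 1143.29 + 308.00 + 1246.22 = 3107.33
Landed cost (B) = invoice 54456.55 + 3107.33 + duty 8723.75 = 66287.63
Difference = |63001.08 − 66287.63| = 3286.55

Supplier A is cheaper by SGD 3286.55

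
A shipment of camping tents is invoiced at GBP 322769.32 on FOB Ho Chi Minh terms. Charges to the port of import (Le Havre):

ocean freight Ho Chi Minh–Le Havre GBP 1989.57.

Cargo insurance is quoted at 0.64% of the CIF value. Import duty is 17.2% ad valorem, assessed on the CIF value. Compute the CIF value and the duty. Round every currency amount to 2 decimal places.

CIF value: GBP 326850.73; import duty: GBP 56218.33

Let C be the CIF value. C = FOB price + freight + 0.64% × C
C − 0.64% × C = 322769.32 + 1989.57
0.9936 × C = 324758.89
C = 324758.89 / 0.9936 = 326850.73
Insurance premium = 0.64% × 326850.73 = 2091.84
Import duty = 326850.73 × 17.2% = 56218.33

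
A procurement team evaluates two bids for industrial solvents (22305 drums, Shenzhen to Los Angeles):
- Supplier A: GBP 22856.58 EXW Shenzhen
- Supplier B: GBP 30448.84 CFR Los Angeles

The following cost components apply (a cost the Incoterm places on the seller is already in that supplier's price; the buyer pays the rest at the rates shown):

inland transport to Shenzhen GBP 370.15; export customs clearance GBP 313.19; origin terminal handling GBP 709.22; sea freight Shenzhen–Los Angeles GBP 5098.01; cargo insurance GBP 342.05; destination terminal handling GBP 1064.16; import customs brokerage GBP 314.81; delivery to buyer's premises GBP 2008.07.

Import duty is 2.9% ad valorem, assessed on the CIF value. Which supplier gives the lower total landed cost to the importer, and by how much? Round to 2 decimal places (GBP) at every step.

Supplier A is cheaper by GBP 1133.64

Supplier A (EXW):
CIF value = EXW price + inland to port + export clearance + origin terminal + freight + insurance = 22856.58 + 370.15 + 313.19 + 709.22 + 5098.01 + 342.05 = 29689.20
Import duty = 29689.20 × 2.9% = 860.99
Buyer bears (A): 370.15 + 313.19 + 709.22 + 5098.01 + 342.05 + 1064.16 + 314.81 + 2008.07 = 10219.66
Landed cost (A) = invoice 22856.58 + 10219.66 + duty 860.99 = 33937.23
Supplier B (CFR):
CIF value = CFR price + insurance = 30448.84 + 342.05 = 30790.89
Import duty = 30790.89 × 2.9% = 892.94
Buyer bears (B): 342.05 + 1064.16 + 314.81 + 2008.07 = 3729.09
Landed cost (B) = invoice 30448.84 + 3729.09 + duty 892.94 = 35070.87
Difference = |33937.23 − 35070.87| = 1133.64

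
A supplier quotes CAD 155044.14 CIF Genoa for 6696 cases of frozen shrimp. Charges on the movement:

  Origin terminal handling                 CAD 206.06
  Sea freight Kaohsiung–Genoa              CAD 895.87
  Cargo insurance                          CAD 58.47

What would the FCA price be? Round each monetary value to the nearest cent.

From CIF to FCA, the seller no longer bears: origin terminal, freight, insurance.
FCA price = 155044.14 − 206.06 − 895.87 − 58.47 = 153883.74

FCA price: CAD 153883.74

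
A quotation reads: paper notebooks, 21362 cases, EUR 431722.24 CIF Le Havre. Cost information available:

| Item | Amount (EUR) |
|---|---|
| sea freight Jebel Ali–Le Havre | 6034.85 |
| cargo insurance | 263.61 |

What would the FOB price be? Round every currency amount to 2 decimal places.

FOB price: EUR 425423.78

From CIF to FOB, the seller no longer bears: freight, insurance.
FOB price = 431722.24 − 6034.85 − 263.61 = 425423.78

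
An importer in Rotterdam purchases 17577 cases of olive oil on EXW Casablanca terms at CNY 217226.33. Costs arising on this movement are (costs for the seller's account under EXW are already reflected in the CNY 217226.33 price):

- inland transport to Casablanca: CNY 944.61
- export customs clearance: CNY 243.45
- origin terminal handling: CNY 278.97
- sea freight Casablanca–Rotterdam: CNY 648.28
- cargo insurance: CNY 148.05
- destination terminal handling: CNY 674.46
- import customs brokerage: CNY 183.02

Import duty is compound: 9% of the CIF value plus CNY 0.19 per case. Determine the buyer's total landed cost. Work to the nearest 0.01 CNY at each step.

EXW: the seller makes goods available at their premises; the buyer bears all onward costs.
CIF value = EXW price + inland to port + export clearance + origin terminal + freight + insurance = 217226.33 + 944.61 + 243.45 + 278.97 + 648.28 + 148.05 = 219489.69
Ad valorem component: 219489.69 × 9% = 19754.07
Specific component: 17577 × 0.19 = 3339.63
Import duty = 19754.07 + 3339.63 = 23093.70
Buyer bears: inland to port 944.61 + export clearance 243.45 + origin terminal 278.97 + freight 648.28 + insurance 148.05 + destination terminal 674.46 + brokerage 183.02 + duty 23093.70 = 26214.54
Landed cost = invoice 217226.33 + 26214.54 = 243440.87

Total landed cost: CNY 243440.87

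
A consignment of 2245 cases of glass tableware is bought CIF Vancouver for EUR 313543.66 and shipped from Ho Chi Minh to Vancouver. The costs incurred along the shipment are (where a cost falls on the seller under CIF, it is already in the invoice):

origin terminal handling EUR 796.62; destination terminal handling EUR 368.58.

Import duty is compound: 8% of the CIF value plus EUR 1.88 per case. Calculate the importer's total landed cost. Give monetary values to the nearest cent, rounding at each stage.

Total landed cost: EUR 343216.33

CIF: the seller pays costs through ocean freight and marine insurance to the destination port.
Already in the invoice (seller's account under CIF): origin terminal — exclude.
The CIF price already equals the CIF value: 313543.66
Ad valorem component: 313543.66 × 8% = 25083.49
Specific component: 2245 × 1.88 = 4220.60
Import duty = 25083.49 + 4220.60 = 29304.09
Buyer bears: destination terminal 368.58 + duty 29304.09 = 29672.67
Landed cost = invoice 313543.66 + 29672.67 = 343216.33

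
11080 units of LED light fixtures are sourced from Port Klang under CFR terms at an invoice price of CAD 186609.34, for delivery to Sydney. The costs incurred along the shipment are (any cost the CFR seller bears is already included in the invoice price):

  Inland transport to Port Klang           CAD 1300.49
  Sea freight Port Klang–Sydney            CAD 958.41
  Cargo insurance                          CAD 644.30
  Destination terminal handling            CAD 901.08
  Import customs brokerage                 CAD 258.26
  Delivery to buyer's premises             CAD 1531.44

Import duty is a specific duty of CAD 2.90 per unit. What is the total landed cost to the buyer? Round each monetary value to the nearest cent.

CFR: the seller pays costs through ocean freight to the destination port, but not insurance.
Already in the invoice (seller's account under CFR): inland to port, freight — exclude.
CIF value = CFR price + insurance = 186609.34 + 644.30 = 187253.64
Import duty = 11080 × 2.90 = 32132.00
Buyer bears: insurance 644.30 + destination terminal 901.08 + brokerage 258.26 + delivery 1531.44 + duty 32132.00 = 35467.08
Landed cost = invoice 186609.34 + 35467.08 = 222076.42

Total landed cost: CAD 222076.42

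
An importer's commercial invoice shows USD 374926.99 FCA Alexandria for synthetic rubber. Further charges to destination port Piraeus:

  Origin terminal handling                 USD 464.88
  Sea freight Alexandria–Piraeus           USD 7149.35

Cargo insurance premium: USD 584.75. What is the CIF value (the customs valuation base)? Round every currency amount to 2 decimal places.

CIF = FCA price + pre-shipment costs + freight + insurance
CIF = 374926.99 + 464.88 + 7149.35 + 584.75 = 383125.97

CIF value: USD 383125.97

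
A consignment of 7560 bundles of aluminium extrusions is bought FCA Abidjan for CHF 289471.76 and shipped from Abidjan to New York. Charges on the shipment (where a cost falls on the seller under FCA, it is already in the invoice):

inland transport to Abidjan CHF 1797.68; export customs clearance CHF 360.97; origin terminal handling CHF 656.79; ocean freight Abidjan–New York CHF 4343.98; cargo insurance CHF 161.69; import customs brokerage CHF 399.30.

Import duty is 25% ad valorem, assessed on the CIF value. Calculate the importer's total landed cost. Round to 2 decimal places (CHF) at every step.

FCA: the seller delivers export-cleared goods to the carrier; the buyer bears costs from that point.
Already in the invoice (seller's account under FCA): inland to port, export clearance — exclude.
CIF value = FCA price + origin terminal + freight + insurance = 289471.76 + 656.79 + 4343.98 + 161.69 = 294634.22
Import duty = 294634.22 × 25% = 73658.56
Buyer bears: origin terminal 656.79 + freight 4343.98 + insurance 161.69 + brokerage 399.30 + duty 73658.56 = 79220.32
Landed cost = invoice 289471.76 + 79220.32 = 368692.08

Total landed cost: CHF 368692.08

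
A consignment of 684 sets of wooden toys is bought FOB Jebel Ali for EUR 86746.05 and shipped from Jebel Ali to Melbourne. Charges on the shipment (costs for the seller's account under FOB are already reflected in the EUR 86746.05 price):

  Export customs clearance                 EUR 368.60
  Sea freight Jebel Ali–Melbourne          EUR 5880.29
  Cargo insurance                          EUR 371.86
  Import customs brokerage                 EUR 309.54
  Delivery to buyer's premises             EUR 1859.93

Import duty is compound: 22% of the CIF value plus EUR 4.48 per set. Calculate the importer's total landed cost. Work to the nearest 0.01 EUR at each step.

FOB: the seller bears costs until goods are on board at the origin port; the buyer bears freight, insurance and all costs thereafter.
Already in the invoice (seller's account under FOB): export clearance — exclude.
CIF value = FOB price + freight + insurance = 86746.05 + 5880.29 + 371.86 = 92998.20
Ad valorem component: 92998.20 × 22% = 20459.60
Specific component: 684 × 4.48 = 3064.32
Import duty = 20459.60 + 3064.32 = 23523.92
Buyer bears: freight 5880.29 + insurance 371.86 + brokerage 309.54 + delivery 1859.93 + duty 23523.92 = 31945.54
Landed cost = invoice 86746.05 + 31945.54 = 118691.59

Total landed cost: EUR 118691.59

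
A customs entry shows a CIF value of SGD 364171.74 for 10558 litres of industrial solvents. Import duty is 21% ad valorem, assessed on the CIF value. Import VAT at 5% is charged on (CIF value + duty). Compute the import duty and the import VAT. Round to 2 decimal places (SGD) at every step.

Import duty = 364171.74 × 21% = 76476.07
VAT base = CIF + duty = 364171.74 + 76476.07 = 440647.81
Import VAT = 440647.81 × 5% = 22032.39

Import duty: SGD 76476.07; import VAT: SGD 22032.39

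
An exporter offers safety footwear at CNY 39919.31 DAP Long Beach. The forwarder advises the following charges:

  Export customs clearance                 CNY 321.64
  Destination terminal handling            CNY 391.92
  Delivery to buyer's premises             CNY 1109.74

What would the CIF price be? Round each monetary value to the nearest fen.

Not relevant to the conversion: export clearance — on the seller under both DAP and CIF; already in the DAP price and stays in the CIF price.
From DAP to CIF, the seller no longer bears: destination terminal, delivery.
CIF price = 39919.31 − 391.92 − 1109.74 = 38417.65

CIF price: CNY 38417.65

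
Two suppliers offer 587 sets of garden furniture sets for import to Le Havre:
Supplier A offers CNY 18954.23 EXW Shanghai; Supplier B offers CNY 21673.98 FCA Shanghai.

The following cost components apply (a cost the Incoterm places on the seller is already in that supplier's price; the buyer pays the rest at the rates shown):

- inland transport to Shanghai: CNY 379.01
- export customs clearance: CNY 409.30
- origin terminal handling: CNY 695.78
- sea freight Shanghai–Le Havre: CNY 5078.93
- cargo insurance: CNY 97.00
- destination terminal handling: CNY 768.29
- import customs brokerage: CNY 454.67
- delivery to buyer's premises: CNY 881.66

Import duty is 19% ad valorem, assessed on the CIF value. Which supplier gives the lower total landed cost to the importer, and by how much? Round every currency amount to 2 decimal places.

Supplier A (EXW):
CIF value = EXW price + inland to port + export clearance + origin terminal + freight + insurance = 18954.23 + 379.01 + 409.30 + 695.78 + 5078.93 + 97.00 = 25614.25
Import duty = 25614.25 × 19% = 4866.71
Buyer bears (A): 379.01 + 409.30 + 695.78 + 5078.93 + 97.00 + 768.29 + 454.67 + 881.66 = 8764.64
Landed cost (A) = invoice 18954.23 + 8764.64 + duty 4866.71 = 32585.58
Supplier B (FCA):
CIF value = FCA price + origin terminal + freight + insurance = 21673.98 + 695.78 + 5078.93 + 97.00 = 27545.69
Import duty = 27545.69 × 19% = 5233.68
Buyer bears (B): 695.78 + 5078.93 + 97.00 + 768.29 + 454.67 + 881.66 = 7976.33
Landed cost (B) = invoice 21673.98 + 7976.33 + duty 5233.68 = 34883.99
Difference = |32585.58 − 34883.99| = 2298.41

Supplier A is cheaper by CNY 2298.41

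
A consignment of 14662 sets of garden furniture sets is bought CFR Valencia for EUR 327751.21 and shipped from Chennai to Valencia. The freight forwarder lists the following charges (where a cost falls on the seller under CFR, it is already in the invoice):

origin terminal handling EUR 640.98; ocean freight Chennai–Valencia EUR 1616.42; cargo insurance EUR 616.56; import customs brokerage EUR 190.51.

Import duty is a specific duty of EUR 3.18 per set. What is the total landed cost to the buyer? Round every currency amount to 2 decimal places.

CFR: the seller pays costs through ocean freight to the destination port, but not insurance.
Already in the invoice (seller's account under CFR): origin terminal, freight — exclude.
CIF value = CFR price + insurance = 327751.21 + 616.56 = 328367.77
Import duty = 14662 × 3.18 = 46625.16
Buyer bears: insurance 616.56 + brokerage 190.51 + duty 46625.16 = 47432.23
Landed cost = invoice 327751.21 + 47432.23 = 375183.44

Total landed cost: EUR 375183.44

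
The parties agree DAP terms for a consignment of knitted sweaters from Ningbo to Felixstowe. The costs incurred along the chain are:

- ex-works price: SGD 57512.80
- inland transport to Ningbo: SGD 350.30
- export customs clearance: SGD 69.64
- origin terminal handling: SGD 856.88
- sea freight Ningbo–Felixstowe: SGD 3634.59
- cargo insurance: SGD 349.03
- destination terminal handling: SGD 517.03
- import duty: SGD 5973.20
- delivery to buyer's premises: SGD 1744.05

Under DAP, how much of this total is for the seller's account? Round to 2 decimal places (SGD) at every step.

DAP: the seller bears all costs to the named destination except import duty and clearance.
Seller's account: goods 57512.80 + inland to port 350.30 + export clearance 69.64 + origin terminal 856.88 + freight 3634.59 + insurance 349.03 + destination terminal 517.03 + delivery 1744.05 = 65034.32
Buyer's account: duty 5973.20 = 5973.20

Seller's account: SGD 65034.32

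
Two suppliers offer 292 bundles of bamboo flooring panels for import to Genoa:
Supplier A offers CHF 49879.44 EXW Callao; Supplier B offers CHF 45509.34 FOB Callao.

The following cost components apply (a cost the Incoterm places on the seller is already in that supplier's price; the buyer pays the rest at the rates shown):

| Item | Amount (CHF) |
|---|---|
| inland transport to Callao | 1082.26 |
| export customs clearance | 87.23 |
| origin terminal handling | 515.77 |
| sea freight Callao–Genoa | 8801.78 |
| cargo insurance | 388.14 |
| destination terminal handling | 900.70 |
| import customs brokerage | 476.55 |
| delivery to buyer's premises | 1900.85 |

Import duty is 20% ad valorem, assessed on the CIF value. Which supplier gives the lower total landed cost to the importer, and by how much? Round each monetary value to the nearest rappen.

Supplier A (EXW):
CIF value = EXW price + inland to port + export clearance + origin terminal + freight + insurance = 49879.44 + 1082.26 + 87.23 + 515.77 + 8801.78 + 388.14 = 60754.62
Import duty = 60754.62 × 20% = 12150.92
Buyer bears (A): 1082.26 + 87.23 + 515.77 + 8801.78 + 388.14 + 900.70 + 476.55 + 1900.85 = 14153.28
Landed cost (A) = invoice 49879.44 + 14153.28 + duty 12150.92 = 76183.64
Supplier B (FOB):
CIF value = FOB price + freight + insurance = 45509.34 + 8801.78 + 388.14 = 54699.26
Import duty = 54699.26 × 20% = 10939.85
Buyer bears (B): 8801.78 + 388.14 + 900.70 + 476.55 + 1900.85 = 12468.02
Landed cost (B) = invoice 45509.34 + 12468.02 + duty 10939.85 = 68917.21
Difference = |76183.64 − 68917.21| = 7266.43

Supplier B is cheaper by CHF 7266.43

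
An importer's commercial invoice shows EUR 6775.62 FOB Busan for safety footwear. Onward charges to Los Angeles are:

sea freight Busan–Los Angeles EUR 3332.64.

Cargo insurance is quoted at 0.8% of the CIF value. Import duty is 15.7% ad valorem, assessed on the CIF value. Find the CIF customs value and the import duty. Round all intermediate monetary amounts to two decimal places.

CIF value: EUR 10189.78; import duty: EUR 1599.80

Let C be the CIF value. C = FOB price + freight + 0.8% × C
C − 0.8% × C = 6775.62 + 3332.64
0.992 × C = 10108.26
C = 10108.26 / 0.992 = 10189.78
Insurance premium = 0.8% × 10189.78 = 81.52
Import duty = 10189.78 × 15.7% = 1599.80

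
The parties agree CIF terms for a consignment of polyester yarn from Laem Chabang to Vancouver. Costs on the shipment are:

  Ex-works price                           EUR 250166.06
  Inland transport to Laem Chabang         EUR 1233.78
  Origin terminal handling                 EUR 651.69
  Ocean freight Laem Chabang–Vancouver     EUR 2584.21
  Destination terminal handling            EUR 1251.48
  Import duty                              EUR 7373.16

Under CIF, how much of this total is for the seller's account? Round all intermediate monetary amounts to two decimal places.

Seller's account: EUR 254635.74

CIF: the seller pays costs through ocean freight and marine insurance to the destination port.
Seller's account: goods 250166.06 + inland to port 1233.78 + origin terminal 651.69 + freight 2584.21 = 254635.74
Buyer's account: destination terminal 1251.48 + duty 7373.16 = 8624.64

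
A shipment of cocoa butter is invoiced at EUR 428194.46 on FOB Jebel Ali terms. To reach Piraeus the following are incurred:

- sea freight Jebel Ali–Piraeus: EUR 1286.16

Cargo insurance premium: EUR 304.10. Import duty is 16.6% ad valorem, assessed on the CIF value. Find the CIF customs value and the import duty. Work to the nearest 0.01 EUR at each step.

CIF value: EUR 429784.72; import duty: EUR 71344.26

CIF = FOB price + freight + insurance
CIF = 428194.46 + 1286.16 + 304.10 = 429784.72
Import duty = 429784.72 × 16.6% = 71344.26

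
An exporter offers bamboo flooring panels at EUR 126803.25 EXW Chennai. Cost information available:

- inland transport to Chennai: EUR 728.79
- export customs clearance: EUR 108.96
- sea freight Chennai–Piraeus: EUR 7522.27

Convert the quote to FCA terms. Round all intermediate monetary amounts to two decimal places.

Not relevant to the conversion: freight — on the buyer under both terms; not part of either seller's price.
From EXW to FCA, the seller additionally bears: inland to port, export clearance.
FCA price = 126803.25 + 728.79 + 108.96 = 127641.00

FCA price: EUR 127641.00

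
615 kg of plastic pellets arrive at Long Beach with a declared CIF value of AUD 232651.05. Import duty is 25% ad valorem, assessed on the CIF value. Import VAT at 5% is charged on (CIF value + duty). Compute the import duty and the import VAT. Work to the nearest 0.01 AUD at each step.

Import duty = 232651.05 × 25% = 58162.76
VAT base = CIF + duty = 232651.05 + 58162.76 = 290813.81
Import VAT = 290813.81 × 5% = 14540.69

Import duty: AUD 58162.76; import VAT: AUD 14540.69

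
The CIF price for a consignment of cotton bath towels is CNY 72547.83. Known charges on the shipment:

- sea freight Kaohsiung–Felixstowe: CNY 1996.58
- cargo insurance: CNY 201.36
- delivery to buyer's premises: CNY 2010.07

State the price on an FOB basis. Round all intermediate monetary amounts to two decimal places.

Not relevant to the conversion: delivery — on the buyer under both terms; not part of either seller's price.
From CIF to FOB, the seller no longer bears: freight, insurance.
FOB price = 72547.83 − 1996.58 − 201.36 = 70349.89

FOB price: CNY 70349.89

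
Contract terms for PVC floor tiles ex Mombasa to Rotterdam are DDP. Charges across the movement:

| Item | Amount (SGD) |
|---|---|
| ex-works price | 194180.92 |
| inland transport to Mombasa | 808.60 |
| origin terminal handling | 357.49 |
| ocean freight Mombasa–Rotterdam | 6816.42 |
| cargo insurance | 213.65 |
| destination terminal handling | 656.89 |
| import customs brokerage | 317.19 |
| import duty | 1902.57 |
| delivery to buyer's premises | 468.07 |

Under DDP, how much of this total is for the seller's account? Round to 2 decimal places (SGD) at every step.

Seller's account: SGD 205721.80

DDP: the seller bears all costs including import duty.
Seller's account: goods 194180.92 + inland to port 808.60 + origin terminal 357.49 + freight 6816.42 + insurance 213.65 + destination terminal 656.89 + brokerage 317.19 + duty 1902.57 + delivery 468.07 = 205721.80
Buyer's account: 0.00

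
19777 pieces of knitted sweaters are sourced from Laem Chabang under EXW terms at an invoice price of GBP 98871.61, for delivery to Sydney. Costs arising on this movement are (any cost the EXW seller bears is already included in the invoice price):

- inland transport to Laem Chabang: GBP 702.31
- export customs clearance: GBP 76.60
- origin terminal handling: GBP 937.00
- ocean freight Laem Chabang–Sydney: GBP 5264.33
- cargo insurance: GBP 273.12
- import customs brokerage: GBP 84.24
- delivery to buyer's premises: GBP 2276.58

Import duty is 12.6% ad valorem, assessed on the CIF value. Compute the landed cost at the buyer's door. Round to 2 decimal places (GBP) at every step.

Total landed cost: GBP 121857.54

EXW: the seller makes goods available at their premises; the buyer bears all onward costs.
CIF value = EXW price + inland to port + export clearance + origin terminal + freight + insurance = 98871.61 + 702.31 + 76.60 + 937.00 + 5264.33 + 273.12 = 106124.97
Import duty = 106124.97 × 12.6% = 13371.75
Buyer bears: inland to port 702.31 + export clearance 76.60 + origin terminal 937.00 + freight 5264.33 + insurance 273.12 + brokerage 84.24 + delivery 2276.58 + duty 13371.75 = 22985.93
Landed cost = invoice 98871.61 + 22985.93 = 121857.54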